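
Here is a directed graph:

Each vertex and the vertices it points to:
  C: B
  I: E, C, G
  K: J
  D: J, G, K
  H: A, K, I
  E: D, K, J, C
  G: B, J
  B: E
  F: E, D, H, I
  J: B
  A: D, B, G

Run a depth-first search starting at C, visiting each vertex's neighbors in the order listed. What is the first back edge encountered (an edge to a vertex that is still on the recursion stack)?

J→B

DFS from C (visiting each vertex's neighbors in the order listed); mark gray on enter, black on exit:
C gray
  B gray
    E gray
      D gray
        J gray
          J→B: B is gray → back edge
First back edge: J → B.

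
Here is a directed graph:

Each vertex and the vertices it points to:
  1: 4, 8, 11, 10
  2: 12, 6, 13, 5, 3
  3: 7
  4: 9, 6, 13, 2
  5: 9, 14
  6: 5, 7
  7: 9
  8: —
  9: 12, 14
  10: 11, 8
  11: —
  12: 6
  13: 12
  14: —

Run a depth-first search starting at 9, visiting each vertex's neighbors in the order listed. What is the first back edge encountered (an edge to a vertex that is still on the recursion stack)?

5->9

DFS from 9 (visiting each vertex's neighbors in the order listed); mark gray on enter, black on exit:
9 gray
  12 gray
    6 gray
      5 gray
        5→9: 9 is gray → back edge
First back edge: 5 → 9.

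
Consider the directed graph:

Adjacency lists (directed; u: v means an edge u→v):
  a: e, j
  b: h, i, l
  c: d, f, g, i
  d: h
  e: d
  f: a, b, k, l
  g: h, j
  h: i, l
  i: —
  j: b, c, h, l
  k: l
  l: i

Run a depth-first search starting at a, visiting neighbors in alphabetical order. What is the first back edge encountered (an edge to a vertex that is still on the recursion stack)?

f->a

DFS from a (visiting neighbors in alphabetical order); mark gray on enter, black on exit:
a gray
  e gray
    d gray
      h gray
        i gray
        i black
        l gray
          l→i: i black — skip
        l black
      h black
    d black
  e black
  j gray
    b gray
      b→h: h black — skip
      b→i: i black — skip
      b→l: l black — skip
    b black
    c gray
      c→d: d black — skip
      f gray
        f→a: a is gray → back edge
First back edge: f → a.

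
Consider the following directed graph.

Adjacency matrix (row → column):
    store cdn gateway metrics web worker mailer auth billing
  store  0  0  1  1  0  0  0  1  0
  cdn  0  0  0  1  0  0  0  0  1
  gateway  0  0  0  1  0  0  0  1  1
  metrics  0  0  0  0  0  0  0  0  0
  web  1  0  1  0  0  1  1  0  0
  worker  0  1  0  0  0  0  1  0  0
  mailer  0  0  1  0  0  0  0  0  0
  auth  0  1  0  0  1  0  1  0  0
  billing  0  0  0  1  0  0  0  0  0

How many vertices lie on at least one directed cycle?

6

A vertex is on a directed cycle iff it belongs to a strongly connected component of size ≥ 2 (or has a self-loop).
The vertices on cycles are {web, auth, store, mailer, worker, gateway} — 6 in total.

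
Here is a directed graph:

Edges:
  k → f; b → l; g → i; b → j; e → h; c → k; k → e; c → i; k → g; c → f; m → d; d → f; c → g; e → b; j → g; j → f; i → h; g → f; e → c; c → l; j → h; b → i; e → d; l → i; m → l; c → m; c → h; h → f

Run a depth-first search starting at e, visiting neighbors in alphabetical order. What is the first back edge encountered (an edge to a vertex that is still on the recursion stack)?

DFS from e (visiting neighbors in alphabetical order); mark gray on enter, black on exit:
e gray
  b gray
    i gray
      h gray
        f gray
        f black
      h black
    i black
    j gray
      j→f: f black — skip
      g gray
        g→f: f black — skip
        g→i: i black — skip
      g black
      j→h: h black — skip
    j black
    l gray
      l→i: i black — skip
    l black
  b black
  c gray
    c→f: f black — skip
    c→g: g black — skip
    c→h: h black — skip
    c→i: i black — skip
    k gray
      k→e: e is gray → back edge
First back edge: k → e.

k->e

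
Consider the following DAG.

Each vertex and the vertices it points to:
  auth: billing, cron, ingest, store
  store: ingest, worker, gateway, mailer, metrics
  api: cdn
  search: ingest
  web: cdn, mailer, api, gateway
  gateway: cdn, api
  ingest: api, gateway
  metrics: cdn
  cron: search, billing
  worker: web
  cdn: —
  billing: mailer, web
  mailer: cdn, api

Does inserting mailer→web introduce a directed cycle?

Adding mailer→web creates a cycle iff web can already reach mailer.
Path from web: web → mailer.
So web → … → mailer → web is a cycle.

Yes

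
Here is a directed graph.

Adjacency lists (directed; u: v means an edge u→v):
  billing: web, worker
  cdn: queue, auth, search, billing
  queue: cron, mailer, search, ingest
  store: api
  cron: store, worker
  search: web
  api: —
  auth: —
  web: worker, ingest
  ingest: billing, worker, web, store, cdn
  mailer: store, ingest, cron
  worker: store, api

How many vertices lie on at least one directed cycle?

7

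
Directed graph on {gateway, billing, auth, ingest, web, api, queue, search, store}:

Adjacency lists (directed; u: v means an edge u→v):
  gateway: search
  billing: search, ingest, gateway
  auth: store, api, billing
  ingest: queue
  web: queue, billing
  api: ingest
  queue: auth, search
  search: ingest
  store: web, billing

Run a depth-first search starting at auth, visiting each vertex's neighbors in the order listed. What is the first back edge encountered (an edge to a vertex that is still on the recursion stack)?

queue->auth

DFS from auth (visiting each vertex's neighbors in the order listed); mark gray on enter, black on exit:
auth gray
  store gray
    web gray
      queue gray
        queue→auth: auth is gray → back edge
First back edge: queue → auth.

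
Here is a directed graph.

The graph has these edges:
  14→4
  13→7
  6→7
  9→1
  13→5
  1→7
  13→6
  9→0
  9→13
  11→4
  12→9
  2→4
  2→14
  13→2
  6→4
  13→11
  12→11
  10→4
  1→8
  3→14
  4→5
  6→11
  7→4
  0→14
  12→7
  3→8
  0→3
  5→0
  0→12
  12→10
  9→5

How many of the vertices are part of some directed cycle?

A vertex is on a directed cycle iff it belongs to a strongly connected component of size ≥ 2 (or has a self-loop).
The vertices on cycles are {0, 1, 2, 3, 4, 5, 6, 7, 9, 10, 11, 12, 13, 14} — 14 in total.

14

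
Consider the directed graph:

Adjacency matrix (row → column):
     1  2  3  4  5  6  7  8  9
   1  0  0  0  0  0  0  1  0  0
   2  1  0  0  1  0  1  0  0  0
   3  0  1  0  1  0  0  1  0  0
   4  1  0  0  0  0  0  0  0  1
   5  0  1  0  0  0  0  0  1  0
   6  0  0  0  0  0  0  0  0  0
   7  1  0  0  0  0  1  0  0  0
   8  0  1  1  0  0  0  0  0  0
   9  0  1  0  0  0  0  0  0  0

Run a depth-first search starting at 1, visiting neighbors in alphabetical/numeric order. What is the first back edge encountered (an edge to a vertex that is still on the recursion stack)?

DFS from 1 (visiting neighbors in alphabetical/numeric order); mark gray on enter, black on exit:
1 gray
  7 gray
    7→1: 1 is gray → back edge
First back edge: 7 → 1.

7->1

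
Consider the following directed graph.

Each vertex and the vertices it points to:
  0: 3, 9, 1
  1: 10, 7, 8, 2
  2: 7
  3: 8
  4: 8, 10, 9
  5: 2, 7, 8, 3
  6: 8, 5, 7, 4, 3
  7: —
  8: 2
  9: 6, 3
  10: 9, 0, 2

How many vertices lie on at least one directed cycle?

6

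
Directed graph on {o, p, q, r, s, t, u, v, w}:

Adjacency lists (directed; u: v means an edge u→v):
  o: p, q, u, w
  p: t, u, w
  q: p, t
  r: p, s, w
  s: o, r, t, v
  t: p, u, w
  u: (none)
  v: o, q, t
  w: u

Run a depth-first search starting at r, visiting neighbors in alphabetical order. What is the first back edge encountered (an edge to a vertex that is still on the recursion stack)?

t→p

DFS from r (visiting neighbors in alphabetical order); mark gray on enter, black on exit:
r gray
  p gray
    t gray
      t→p: p is gray → back edge
First back edge: t → p.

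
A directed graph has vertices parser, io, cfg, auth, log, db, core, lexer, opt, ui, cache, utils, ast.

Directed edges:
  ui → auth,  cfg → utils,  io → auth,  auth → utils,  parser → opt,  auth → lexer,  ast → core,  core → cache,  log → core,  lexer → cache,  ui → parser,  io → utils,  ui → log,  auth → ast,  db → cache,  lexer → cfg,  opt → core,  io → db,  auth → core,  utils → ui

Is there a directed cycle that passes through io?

io lies on a cycle iff there is a path from io back to itself.
Exploring from io, it never reaches itself; equivalently, its strongly connected component is a singleton.

No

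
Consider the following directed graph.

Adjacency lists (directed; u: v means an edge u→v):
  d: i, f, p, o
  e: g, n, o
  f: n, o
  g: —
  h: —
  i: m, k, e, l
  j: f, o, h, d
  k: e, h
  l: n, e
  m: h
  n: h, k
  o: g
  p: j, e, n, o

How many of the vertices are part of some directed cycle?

6

A vertex is on a directed cycle iff it belongs to a strongly connected component of size ≥ 2 (or has a self-loop).
The vertices on cycles are {d, e, j, k, n, p} — 6 in total.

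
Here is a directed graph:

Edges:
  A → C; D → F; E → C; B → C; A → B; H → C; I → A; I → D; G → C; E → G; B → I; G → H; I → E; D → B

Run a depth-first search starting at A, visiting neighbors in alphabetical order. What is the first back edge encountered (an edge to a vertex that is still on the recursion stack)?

I->A

DFS from A (visiting neighbors in alphabetical order); mark gray on enter, black on exit:
A gray
  B gray
    C gray
    C black
    I gray
      I→A: A is gray → back edge
First back edge: I → A.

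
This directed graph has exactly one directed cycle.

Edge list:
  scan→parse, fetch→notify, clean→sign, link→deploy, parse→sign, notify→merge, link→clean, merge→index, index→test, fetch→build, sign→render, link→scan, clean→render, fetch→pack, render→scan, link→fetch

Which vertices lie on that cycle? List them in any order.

scan, sign, parse, render

DFS with gray/black marking from scan:
scan gray
  parse gray
    sign gray
      render gray
        render→scan: scan is gray → back edge
Back edge closes the cycle scan → parse → sign → render → scan; its vertices are {scan, sign, parse, render}.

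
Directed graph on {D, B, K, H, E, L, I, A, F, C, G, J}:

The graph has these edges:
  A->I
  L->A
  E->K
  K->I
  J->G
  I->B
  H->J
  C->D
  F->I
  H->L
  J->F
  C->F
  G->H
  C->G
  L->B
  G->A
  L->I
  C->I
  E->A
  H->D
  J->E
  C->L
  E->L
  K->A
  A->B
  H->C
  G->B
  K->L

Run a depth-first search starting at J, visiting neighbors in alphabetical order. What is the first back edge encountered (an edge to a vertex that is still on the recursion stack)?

DFS from J (visiting neighbors in alphabetical order); mark gray on enter, black on exit:
J gray
  E gray
    A gray
      B gray
      B black
      I gray
        I→B: B black — skip
      I black
    A black
    K gray
      K→A: A black — skip
      K→I: I black — skip
      L gray
        L→A: A black — skip
        L→B: B black — skip
        L→I: I black — skip
      L black
    K black
    E→L: L black — skip
  E black
  F gray
    F→I: I black — skip
  F black
  G gray
    G→A: A black — skip
    G→B: B black — skip
    H gray
      C gray
        D gray
        D black
        C→F: F black — skip
        C→G: G is gray → back edge
First back edge: C → G.

C→G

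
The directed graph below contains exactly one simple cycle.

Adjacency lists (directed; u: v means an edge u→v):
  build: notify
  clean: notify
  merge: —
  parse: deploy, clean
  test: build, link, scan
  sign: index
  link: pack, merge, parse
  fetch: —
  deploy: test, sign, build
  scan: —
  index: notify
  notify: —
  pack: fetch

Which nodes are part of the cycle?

link, test, parse, deploy

DFS with gray/black marking from link:
link gray
  pack gray
    fetch gray
    fetch black
  pack black
  merge gray
  merge black
  parse gray
    deploy gray
      test gray
        build gray
          notify gray
          notify black
        build black
        test→link: link is gray → back edge
Back edge closes the cycle link → parse → deploy → test → link; its vertices are {link, test, parse, deploy}.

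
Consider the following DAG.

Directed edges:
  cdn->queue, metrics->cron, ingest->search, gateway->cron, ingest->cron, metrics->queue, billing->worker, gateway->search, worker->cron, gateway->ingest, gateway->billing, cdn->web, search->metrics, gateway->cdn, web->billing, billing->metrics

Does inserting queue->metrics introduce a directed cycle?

Adding queue→metrics creates a cycle iff metrics can already reach queue.
Path from metrics: metrics → queue.
So metrics → … → queue → metrics is a cycle.

Yes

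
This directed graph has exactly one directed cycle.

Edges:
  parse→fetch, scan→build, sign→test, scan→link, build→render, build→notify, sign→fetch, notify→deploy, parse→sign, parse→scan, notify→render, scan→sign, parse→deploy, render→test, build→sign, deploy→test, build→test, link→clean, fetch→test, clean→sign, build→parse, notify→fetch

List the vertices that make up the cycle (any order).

scan, build, parse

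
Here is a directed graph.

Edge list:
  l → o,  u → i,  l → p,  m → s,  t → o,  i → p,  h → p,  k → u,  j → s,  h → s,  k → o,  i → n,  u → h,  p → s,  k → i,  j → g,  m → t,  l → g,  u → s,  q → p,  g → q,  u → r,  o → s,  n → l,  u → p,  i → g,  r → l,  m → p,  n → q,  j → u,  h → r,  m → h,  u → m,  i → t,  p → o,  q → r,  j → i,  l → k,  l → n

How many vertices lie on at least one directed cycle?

10

A vertex is on a directed cycle iff it belongs to a strongly connected component of size ≥ 2 (or has a self-loop).
The vertices on cycles are {g, h, i, k, l, m, n, q, r, u} — 10 in total.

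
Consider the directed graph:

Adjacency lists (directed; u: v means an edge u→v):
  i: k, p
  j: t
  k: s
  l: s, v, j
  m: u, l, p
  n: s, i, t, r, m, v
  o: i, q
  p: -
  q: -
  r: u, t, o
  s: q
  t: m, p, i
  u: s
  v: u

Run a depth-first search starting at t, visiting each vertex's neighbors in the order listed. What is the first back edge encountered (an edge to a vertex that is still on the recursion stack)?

j->t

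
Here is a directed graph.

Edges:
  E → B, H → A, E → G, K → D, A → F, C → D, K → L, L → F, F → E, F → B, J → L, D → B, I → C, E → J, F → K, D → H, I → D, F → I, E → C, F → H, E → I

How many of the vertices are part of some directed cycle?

10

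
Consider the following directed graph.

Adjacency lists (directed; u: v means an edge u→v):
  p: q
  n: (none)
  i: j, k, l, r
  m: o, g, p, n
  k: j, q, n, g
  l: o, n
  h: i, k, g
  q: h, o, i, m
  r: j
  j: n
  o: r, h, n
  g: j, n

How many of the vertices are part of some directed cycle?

8

A vertex is on a directed cycle iff it belongs to a strongly connected component of size ≥ 2 (or has a self-loop).
The vertices on cycles are {h, i, k, l, m, o, p, q} — 8 in total.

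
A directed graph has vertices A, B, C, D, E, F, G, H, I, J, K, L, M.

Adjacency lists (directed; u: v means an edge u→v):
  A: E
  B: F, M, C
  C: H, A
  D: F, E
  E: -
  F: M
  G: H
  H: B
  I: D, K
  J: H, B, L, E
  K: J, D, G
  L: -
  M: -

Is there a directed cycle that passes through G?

No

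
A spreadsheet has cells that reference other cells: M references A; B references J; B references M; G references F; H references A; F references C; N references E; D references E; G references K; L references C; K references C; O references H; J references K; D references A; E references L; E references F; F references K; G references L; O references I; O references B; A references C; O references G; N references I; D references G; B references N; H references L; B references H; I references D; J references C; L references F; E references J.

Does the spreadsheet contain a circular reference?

No

DFS with white/gray/black marking, starting from L:
L gray
  F gray
    C gray
    C black
    K gray
      K→C: C black — skip
    K black
  F black
  L→C: C black — skip
L black
N gray
  E gray
    E→L: L black — skip
    E→F: F black — skip
    J gray
      J→C: C black — skip
      J→K: K black — skip
    J black
  E black
  I gray
    D gray
      D→E: E black — skip
      A gray
        A→C: C black — skip
      A black
      G gray
        G→F: F black — skip
        G→K: K black — skip
        G→L: L black — skip
      G black
    D black
  I black
N black
O gray
  O→G: G black — skip
  B gray
    B→J: J black — skip
    H gray
      H→A: A black — skip
      H→L: L black — skip
    H black
    B→N: N black — skip
    M gray
      M→A: A black — skip
    M black
  B black
  O→I: I black — skip
  O→H: H black — skip
O black
Every edge goes to a white or black vertex — no back edge, so the graph is acyclic.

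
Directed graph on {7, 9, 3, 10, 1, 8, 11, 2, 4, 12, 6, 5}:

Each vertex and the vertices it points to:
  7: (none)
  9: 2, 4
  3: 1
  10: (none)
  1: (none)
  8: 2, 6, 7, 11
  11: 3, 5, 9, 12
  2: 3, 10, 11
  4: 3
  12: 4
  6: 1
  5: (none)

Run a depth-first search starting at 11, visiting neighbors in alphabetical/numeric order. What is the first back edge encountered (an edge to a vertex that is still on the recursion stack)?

2→11

DFS from 11 (visiting neighbors in alphabetical/numeric order); mark gray on enter, black on exit:
11 gray
  3 gray
    1 gray
    1 black
  3 black
  5 gray
  5 black
  9 gray
    2 gray
      2→3: 3 black — skip
      10 gray
      10 black
      2→11: 11 is gray → back edge
First back edge: 2 → 11.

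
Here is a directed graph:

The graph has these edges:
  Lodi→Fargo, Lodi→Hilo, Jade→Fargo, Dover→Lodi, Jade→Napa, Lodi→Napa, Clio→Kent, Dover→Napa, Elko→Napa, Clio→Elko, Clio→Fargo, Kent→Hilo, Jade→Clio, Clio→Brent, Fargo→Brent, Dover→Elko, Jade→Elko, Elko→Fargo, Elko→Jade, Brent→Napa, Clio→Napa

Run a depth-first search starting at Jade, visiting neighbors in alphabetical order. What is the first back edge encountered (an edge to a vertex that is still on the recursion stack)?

Elko→Jade

DFS from Jade (visiting neighbors in alphabetical order); mark gray on enter, black on exit:
Jade gray
  Clio gray
    Brent gray
      Napa gray
      Napa black
    Brent black
    Elko gray
      Fargo gray
        Fargo→Brent: Brent black — skip
      Fargo black
      Elko→Jade: Jade is gray → back edge
First back edge: Elko → Jade.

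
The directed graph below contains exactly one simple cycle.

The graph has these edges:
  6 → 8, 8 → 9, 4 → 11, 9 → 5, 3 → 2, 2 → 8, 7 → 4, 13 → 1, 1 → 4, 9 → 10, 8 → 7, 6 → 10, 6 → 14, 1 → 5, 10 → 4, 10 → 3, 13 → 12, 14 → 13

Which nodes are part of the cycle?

DFS with gray/black marking from 8:
8 gray
  9 gray
    5 gray
    5 black
    10 gray
      4 gray
        11 gray
        11 black
      4 black
      3 gray
        2 gray
          2→8: 8 is gray → back edge
Back edge closes the cycle 8 → 9 → 10 → 3 → 2 → 8; its vertices are {2, 3, 8, 9, 10}.

2, 3, 8, 9, 10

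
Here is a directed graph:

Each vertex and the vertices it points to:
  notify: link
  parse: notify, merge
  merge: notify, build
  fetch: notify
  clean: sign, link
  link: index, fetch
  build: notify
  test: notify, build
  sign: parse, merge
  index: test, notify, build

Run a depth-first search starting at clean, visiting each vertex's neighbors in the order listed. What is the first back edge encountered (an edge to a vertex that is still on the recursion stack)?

test→notify

DFS from clean (visiting each vertex's neighbors in the order listed); mark gray on enter, black on exit:
clean gray
  sign gray
    parse gray
      notify gray
        link gray
          index gray
            test gray
              test→notify: notify is gray → back edge
First back edge: test → notify.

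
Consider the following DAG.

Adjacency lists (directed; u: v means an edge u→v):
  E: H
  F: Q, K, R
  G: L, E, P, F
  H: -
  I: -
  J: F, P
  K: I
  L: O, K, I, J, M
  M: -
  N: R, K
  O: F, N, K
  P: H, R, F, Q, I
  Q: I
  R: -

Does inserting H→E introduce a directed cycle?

Adding H→E creates a cycle iff E can already reach H.
Path from E: E → H.
So E → … → H → E is a cycle.

Yes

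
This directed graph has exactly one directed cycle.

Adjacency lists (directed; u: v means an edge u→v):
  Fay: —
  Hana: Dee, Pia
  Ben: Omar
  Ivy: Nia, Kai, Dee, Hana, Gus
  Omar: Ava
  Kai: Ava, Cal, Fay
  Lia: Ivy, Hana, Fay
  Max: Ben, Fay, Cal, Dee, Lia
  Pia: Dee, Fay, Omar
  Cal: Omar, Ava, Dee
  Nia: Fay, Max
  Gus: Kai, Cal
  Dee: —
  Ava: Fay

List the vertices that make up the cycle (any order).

Ivy, Lia, Max, Nia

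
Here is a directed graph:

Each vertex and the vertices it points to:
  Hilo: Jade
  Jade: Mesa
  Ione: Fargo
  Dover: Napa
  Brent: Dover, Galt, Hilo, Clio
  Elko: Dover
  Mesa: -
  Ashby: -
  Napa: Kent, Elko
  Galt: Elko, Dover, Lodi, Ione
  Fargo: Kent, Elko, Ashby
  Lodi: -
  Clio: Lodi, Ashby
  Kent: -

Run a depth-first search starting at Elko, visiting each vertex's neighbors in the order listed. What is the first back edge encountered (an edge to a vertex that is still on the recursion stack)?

Napa->Elko

DFS from Elko (visiting each vertex's neighbors in the order listed); mark gray on enter, black on exit:
Elko gray
  Dover gray
    Napa gray
      Kent gray
      Kent black
      Napa→Elko: Elko is gray → back edge
First back edge: Napa → Elko.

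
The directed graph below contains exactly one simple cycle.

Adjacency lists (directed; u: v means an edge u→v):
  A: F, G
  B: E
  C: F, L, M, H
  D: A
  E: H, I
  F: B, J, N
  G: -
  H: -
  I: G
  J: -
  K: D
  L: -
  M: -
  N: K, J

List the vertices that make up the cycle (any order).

A, D, F, K, N

DFS with gray/black marking from F:
F gray
  B gray
    E gray
      H gray
      H black
      I gray
        G gray
        G black
      I black
    E black
  B black
  J gray
  J black
  N gray
    K gray
      D gray
        A gray
          A→F: F is gray → back edge
Back edge closes the cycle F → N → K → D → A → F; its vertices are {A, D, F, K, N}.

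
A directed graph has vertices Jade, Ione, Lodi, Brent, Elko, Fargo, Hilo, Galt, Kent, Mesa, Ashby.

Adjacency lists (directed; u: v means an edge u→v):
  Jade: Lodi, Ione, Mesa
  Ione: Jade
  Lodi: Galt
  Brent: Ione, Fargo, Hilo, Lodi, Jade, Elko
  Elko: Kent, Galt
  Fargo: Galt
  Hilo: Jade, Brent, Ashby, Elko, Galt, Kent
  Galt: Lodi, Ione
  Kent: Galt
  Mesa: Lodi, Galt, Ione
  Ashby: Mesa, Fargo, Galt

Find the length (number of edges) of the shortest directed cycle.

2

For each vertex v, BFS finds the shortest path from v back to v.
The shortest such closed walk is Hilo → Brent → Hilo, length 2.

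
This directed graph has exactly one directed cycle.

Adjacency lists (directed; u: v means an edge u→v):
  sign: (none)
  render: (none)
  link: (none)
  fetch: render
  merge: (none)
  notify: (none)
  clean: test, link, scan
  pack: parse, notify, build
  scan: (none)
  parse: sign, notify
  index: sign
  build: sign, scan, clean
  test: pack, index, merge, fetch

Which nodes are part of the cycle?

pack, test, build, clean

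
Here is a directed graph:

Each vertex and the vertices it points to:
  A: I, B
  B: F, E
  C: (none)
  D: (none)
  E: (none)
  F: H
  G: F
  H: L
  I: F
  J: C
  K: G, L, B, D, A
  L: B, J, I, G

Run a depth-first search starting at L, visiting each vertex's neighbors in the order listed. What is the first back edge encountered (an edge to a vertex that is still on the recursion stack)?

H→L

DFS from L (visiting each vertex's neighbors in the order listed); mark gray on enter, black on exit:
L gray
  B gray
    F gray
      H gray
        H→L: L is gray → back edge
First back edge: H → L.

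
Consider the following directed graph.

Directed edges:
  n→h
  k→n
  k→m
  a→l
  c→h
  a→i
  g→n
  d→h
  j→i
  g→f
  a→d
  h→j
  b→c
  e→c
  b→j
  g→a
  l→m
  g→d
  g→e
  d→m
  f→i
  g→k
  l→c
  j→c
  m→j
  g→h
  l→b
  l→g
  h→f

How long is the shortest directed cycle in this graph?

3

For each vertex v, BFS finds the shortest path from v back to v.
The shortest such closed walk is g → a → l → g, length 3.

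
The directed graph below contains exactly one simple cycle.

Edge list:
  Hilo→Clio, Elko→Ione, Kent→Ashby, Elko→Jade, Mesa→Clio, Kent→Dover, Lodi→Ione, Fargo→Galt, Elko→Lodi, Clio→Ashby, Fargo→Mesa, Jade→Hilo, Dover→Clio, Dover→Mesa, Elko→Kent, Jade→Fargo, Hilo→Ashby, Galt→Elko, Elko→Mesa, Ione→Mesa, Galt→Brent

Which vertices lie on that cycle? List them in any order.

Elko, Galt, Jade, Fargo

DFS with gray/black marking from Elko:
Elko gray
  Lodi gray
    Ione gray
      Mesa gray
        Clio gray
          Ashby gray
          Ashby black
        Clio black
      Mesa black
    Ione black
  Lodi black
  Elko→Mesa: Mesa black — skip
  Kent gray
    Dover gray
      Dover→Clio: Clio black — skip
      Dover→Mesa: Mesa black — skip
    Dover black
    Kent→Ashby: Ashby black — skip
  Kent black
  Elko→Ione: Ione black — skip
  Jade gray
    Fargo gray
      Fargo→Mesa: Mesa black — skip
      Galt gray
        Brent gray
        Brent black
        Galt→Elko: Elko is gray → back edge
Back edge closes the cycle Elko → Jade → Fargo → Galt → Elko; its vertices are {Elko, Galt, Jade, Fargo}.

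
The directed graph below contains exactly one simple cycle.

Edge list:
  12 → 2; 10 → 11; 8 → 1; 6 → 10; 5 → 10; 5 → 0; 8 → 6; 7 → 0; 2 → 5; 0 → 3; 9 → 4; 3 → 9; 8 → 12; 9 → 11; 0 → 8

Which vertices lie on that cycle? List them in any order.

DFS with gray/black marking from 0:
0 gray
  8 gray
    12 gray
      2 gray
        5 gray
          5→0: 0 is gray → back edge
Back edge closes the cycle 0 → 8 → 12 → 2 → 5 → 0; its vertices are {0, 2, 5, 8, 12}.

0, 2, 5, 8, 12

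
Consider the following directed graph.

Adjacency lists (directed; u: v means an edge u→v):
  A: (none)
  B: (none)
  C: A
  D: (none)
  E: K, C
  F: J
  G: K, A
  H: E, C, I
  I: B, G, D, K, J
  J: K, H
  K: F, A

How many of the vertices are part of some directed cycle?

7

A vertex is on a directed cycle iff it belongs to a strongly connected component of size ≥ 2 (or has a self-loop).
The vertices on cycles are {E, F, G, H, I, J, K} — 7 in total.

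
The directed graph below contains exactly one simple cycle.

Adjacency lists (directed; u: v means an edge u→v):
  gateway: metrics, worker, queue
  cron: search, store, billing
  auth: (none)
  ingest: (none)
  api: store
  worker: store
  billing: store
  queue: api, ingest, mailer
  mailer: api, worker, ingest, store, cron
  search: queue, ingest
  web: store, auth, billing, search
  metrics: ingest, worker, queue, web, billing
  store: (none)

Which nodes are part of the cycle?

cron, queue, mailer, search

DFS with gray/black marking from queue:
queue gray
  api gray
    store gray
    store black
  api black
  ingest gray
  ingest black
  mailer gray
    mailer→api: api black — skip
    worker gray
      worker→store: store black — skip
    worker black
    mailer→ingest: ingest black — skip
    mailer→store: store black — skip
    cron gray
      search gray
        search→queue: queue is gray → back edge
Back edge closes the cycle queue → mailer → cron → search → queue; its vertices are {cron, queue, mailer, search}.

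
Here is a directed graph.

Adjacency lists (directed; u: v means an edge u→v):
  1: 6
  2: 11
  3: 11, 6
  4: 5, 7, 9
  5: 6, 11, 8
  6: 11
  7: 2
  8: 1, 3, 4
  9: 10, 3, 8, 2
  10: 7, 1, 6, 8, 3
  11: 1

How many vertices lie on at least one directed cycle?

8

A vertex is on a directed cycle iff it belongs to a strongly connected component of size ≥ 2 (or has a self-loop).
The vertices on cycles are {1, 4, 5, 6, 8, 9, 10, 11} — 8 in total.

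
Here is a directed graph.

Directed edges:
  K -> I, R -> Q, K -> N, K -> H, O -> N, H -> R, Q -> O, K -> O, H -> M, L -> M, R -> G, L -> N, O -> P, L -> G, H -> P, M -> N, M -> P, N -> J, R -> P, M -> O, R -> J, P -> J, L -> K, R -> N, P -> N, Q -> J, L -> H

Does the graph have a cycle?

No

DFS with white/gray/black marking, starting from M:
M gray
  N gray
    J gray
    J black
  N black
  P gray
    P→J: J black — skip
    P→N: N black — skip
  P black
  O gray
    O→N: N black — skip
    O→P: P black — skip
  O black
M black
G gray
G black
H gray
  H→M: M black — skip
  R gray
    R→G: G black — skip
    R→P: P black — skip
    R→J: J black — skip
    R→N: N black — skip
    Q gray
      Q→J: J black — skip
      Q→O: O black — skip
    Q black
  R black
  H→P: P black — skip
H black
I gray
I black
K gray
  K→O: O black — skip
  K→I: I black — skip
  K→H: H black — skip
  K→N: N black — skip
K black
L gray
  L→M: M black — skip
  L→K: K black — skip
  L→N: N black — skip
  L→G: G black — skip
  L→H: H black — skip
L black
Every edge goes to a white or black vertex — no back edge, so the graph is acyclic.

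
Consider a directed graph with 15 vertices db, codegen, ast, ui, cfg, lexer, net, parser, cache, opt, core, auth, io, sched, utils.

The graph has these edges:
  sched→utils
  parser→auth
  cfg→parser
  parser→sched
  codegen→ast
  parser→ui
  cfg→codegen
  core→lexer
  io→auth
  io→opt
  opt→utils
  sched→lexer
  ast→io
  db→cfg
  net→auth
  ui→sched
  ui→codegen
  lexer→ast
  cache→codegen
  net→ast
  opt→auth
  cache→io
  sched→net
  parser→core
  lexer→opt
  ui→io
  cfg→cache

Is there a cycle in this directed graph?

No

DFS with white/gray/black marking, starting from core:
core gray
  lexer gray
    ast gray
      io gray
        opt gray
          utils gray
          utils black
          auth gray
          auth black
        opt black
        io→auth: auth black — skip
      io black
    ast black
    lexer→opt: opt black — skip
  lexer black
core black
db gray
  cfg gray
    cache gray
      cache→io: io black — skip
      codegen gray
        codegen→ast: ast black — skip
      codegen black
    cache black
    cfg→codegen: codegen black — skip
    parser gray
      sched gray
        net gray
          net→auth: auth black — skip
          net→ast: ast black — skip
        net black
        sched→lexer: lexer black — skip
        sched→utils: utils black — skip
      sched black
      ui gray
        ui→io: io black — skip
        ui→sched: sched black — skip
        ui→codegen: codegen black — skip
      ui black
      parser→auth: auth black — skip
      parser→core: core black — skip
    parser black
  cfg black
db black
Every edge goes to a white or black vertex — no back edge, so the graph is acyclic.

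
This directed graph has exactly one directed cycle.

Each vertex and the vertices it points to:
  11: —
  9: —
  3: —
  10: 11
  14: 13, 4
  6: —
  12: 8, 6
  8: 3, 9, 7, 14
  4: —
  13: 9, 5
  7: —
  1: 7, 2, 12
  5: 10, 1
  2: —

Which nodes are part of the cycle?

DFS with gray/black marking from 5:
5 gray
  10 gray
    11 gray
    11 black
  10 black
  1 gray
    7 gray
    7 black
    2 gray
    2 black
    12 gray
      8 gray
        3 gray
        3 black
        9 gray
        9 black
        8→7: 7 black — skip
        14 gray
          13 gray
            13→9: 9 black — skip
            13→5: 5 is gray → back edge
Back edge closes the cycle 5 → 1 → 12 → 8 → 14 → 13 → 5; its vertices are {1, 5, 8, 12, 13, 14}.

1, 5, 8, 12, 13, 14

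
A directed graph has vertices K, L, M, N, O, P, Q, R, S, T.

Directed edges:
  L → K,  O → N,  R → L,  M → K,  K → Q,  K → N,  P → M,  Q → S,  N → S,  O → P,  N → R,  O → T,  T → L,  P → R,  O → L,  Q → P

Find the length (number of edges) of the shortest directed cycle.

4

For each vertex v, BFS finds the shortest path from v back to v.
The shortest such closed walk is P → M → K → Q → P, length 4.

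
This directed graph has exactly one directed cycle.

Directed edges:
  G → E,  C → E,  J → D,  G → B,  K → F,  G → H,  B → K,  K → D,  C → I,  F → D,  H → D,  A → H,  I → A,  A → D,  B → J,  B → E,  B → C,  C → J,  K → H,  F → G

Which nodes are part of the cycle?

DFS with gray/black marking from B:
B gray
  K gray
    H gray
      D gray
      D black
    H black
    F gray
      G gray
        G→H: H black — skip
        G→B: B is gray → back edge
Back edge closes the cycle B → K → F → G → B; its vertices are {B, F, G, K}.

B, F, G, K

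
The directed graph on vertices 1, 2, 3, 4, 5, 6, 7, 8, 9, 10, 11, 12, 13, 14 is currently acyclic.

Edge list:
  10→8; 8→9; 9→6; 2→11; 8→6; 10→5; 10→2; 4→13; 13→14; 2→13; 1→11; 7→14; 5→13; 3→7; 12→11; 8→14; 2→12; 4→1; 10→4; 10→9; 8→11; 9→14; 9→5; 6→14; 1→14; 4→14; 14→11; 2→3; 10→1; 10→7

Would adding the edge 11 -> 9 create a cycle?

Adding 11→9 creates a cycle iff 9 can already reach 11.
Path from 9: 9 → 14 → 11.
So 9 → … → 11 → 9 is a cycle.

Yes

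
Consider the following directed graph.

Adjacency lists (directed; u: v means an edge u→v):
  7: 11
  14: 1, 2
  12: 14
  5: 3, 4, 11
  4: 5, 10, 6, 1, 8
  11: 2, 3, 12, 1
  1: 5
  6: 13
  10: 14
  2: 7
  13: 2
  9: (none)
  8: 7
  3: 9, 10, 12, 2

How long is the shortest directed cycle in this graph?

For each vertex v, BFS finds the shortest path from v back to v.
The shortest such closed walk is 4 → 5 → 4, length 2.

2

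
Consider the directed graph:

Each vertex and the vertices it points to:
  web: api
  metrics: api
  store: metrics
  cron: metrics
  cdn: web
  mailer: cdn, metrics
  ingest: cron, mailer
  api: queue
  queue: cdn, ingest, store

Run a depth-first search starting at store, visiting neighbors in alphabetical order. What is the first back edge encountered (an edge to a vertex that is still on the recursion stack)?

DFS from store (visiting neighbors in alphabetical order); mark gray on enter, black on exit:
store gray
  metrics gray
    api gray
      queue gray
        cdn gray
          web gray
            web→api: api is gray → back edge
First back edge: web → api.

web→api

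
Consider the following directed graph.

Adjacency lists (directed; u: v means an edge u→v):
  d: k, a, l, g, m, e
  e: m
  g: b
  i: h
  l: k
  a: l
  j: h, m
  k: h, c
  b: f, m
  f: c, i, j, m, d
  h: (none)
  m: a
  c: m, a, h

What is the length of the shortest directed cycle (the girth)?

For each vertex v, BFS finds the shortest path from v back to v.
The shortest such closed walk is f → d → g → b → f, length 4.

4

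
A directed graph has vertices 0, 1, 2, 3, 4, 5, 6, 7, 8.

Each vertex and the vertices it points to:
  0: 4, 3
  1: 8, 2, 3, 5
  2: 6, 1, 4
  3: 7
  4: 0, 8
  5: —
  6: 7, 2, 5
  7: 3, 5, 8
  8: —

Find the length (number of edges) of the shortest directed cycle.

2

For each vertex v, BFS finds the shortest path from v back to v.
The shortest such closed walk is 2 → 6 → 2, length 2.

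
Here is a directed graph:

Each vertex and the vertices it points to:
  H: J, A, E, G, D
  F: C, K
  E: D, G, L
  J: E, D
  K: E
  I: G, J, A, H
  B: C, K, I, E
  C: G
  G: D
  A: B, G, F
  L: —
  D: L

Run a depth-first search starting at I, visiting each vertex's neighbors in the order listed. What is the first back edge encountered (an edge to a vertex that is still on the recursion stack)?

DFS from I (visiting each vertex's neighbors in the order listed); mark gray on enter, black on exit:
I gray
  G gray
    D gray
      L gray
      L black
    D black
  G black
  J gray
    E gray
      E→D: D black — skip
      E→G: G black — skip
      E→L: L black — skip
    E black
    J→D: D black — skip
  J black
  A gray
    B gray
      C gray
        C→G: G black — skip
      C black
      K gray
        K→E: E black — skip
      K black
      B→I: I is gray → back edge
First back edge: B → I.

B->I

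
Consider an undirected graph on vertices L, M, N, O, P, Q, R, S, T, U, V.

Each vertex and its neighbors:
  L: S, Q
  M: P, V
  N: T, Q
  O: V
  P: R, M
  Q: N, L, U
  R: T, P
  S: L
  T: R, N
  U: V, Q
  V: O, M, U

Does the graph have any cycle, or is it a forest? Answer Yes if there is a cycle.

Yes

DFS, tracking each vertex's parent; an edge to a visited non-parent vertex closes a cycle.
Start from M:
visit M (parent –)
  visit P (parent M)
    visit R (parent P)
      visit T (parent R)
        T–R: parent, skip
        visit N (parent T)
          N–T: parent, skip
          visit Q (parent N)
            Q–N: parent, skip
            visit L (parent Q)
              visit S (parent L)
                S–L: parent, skip
              L–Q: parent, skip
            visit U (parent Q)
              visit V (parent U)
                visit O (parent V)
                  O–V: parent, skip
                V–M: M visited and ≠ parent → cycle
Cycle: M – P – R – T – N – Q – U – V – M.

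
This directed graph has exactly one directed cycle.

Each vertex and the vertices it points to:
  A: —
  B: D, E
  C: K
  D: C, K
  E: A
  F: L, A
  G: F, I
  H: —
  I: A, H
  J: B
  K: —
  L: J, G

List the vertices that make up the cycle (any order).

DFS with gray/black marking from L:
L gray
  J gray
    B gray
      D gray
        C gray
          K gray
          K black
        C black
        D→K: K black — skip
      D black
      E gray
        A gray
        A black
      E black
    B black
  J black
  G gray
    F gray
      F→L: L is gray → back edge
Back edge closes the cycle L → G → F → L; its vertices are {F, G, L}.

F, G, L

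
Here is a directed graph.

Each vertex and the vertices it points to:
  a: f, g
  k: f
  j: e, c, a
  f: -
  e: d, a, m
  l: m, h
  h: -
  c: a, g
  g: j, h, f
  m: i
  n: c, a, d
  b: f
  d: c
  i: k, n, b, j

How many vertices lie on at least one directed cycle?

9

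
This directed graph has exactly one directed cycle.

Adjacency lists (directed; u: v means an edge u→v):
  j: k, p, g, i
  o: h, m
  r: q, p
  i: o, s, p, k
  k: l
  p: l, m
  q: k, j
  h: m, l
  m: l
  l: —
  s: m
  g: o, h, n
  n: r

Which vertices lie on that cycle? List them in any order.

g, j, n, q, r

DFS with gray/black marking from q:
q gray
  k gray
    l gray
    l black
  k black
  j gray
    j→k: k black — skip
    p gray
      p→l: l black — skip
      m gray
        m→l: l black — skip
      m black
    p black
    g gray
      o gray
        h gray
          h→m: m black — skip
          h→l: l black — skip
        h black
        o→m: m black — skip
      o black
      g→h: h black — skip
      n gray
        r gray
          r→q: q is gray → back edge
Back edge closes the cycle q → j → g → n → r → q; its vertices are {g, j, n, q, r}.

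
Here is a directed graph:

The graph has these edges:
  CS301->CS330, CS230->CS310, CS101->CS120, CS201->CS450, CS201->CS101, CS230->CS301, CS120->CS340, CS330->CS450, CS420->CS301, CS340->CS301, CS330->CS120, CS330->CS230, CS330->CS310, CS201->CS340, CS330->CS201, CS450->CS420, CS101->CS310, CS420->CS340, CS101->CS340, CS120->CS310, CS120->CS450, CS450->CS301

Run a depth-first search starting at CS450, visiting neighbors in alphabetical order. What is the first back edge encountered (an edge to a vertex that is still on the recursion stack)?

CS340→CS301

DFS from CS450 (visiting neighbors in alphabetical order); mark gray on enter, black on exit:
CS450 gray
  CS301 gray
    CS330 gray
      CS120 gray
        CS310 gray
        CS310 black
        CS340 gray
          CS340→CS301: CS301 is gray → back edge
First back edge: CS340 → CS301.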